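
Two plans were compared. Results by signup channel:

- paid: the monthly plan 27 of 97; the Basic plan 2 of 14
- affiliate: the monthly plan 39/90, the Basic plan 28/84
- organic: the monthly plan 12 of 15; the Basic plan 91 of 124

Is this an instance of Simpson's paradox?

Yes

Paid: the monthly plan 27/97 = 27.8%, the Basic plan 2/14 = 14.3% → the monthly plan
Affiliate: the monthly plan 39/90 = 43.3%, the Basic plan 28/84 = 33.3% → the monthly plan
Organic: the monthly plan 12/15 = 80.0%, the Basic plan 91/124 = 73.4% → the monthly plan
Overall: the monthly plan 78/202 = 38.6%, the Basic plan 121/222 = 54.5% → the Basic plan
The monthly plan wins each signup group but the Basic plan wins overall — the comparison reverses. The monthly plan's customers skew toward paid, which has a lower base rate.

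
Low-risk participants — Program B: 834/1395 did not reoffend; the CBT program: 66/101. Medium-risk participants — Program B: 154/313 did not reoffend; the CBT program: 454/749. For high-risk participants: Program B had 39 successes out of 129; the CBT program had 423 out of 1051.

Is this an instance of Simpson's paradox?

Yes

Low-risk: Program B 834/1395 = 59.8%, the CBT program 66/101 = 65.3% → the CBT program
Medium-risk: Program B 154/313 = 49.2%, the CBT program 454/749 = 60.6% → the CBT program
High-risk: Program B 39/129 = 30.2%, the CBT program 423/1051 = 40.2% → the CBT program
Overall: Program B 1027/1837 = 55.9%, the CBT program 943/1901 = 49.6% → Program B
The CBT program wins each risk group but Program B wins overall — the comparison reverses. The CBT program's participants skew toward high-risk, which has a lower base rate.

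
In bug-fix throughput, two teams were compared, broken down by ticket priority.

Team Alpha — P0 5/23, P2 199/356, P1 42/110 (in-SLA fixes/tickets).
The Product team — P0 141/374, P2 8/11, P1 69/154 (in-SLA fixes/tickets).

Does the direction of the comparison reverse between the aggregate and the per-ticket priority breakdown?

P0: Team Alpha 5/23 = 21.7%, the Product team 141/374 = 37.7% → the Product team
P2: Team Alpha 199/356 = 55.9%, the Product team 8/11 = 72.7% → the Product team
P1: Team Alpha 42/110 = 38.2%, the Product team 69/154 = 44.8% → the Product team
Overall: Team Alpha 246/489 = 50.3%, the Product team 218/539 = 40.4% → Team Alpha
The Product team wins each ticket group but Team Alpha wins overall — the comparison reverses. The Product team's tickets skew toward P0, which has a lower base rate.

Yes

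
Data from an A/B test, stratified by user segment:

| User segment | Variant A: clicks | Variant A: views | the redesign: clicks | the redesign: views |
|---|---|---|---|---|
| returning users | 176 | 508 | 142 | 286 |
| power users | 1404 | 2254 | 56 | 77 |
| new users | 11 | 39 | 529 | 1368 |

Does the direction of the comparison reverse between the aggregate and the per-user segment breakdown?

Returning users: Variant A 176/508 = 34.6%, the redesign 142/286 = 49.7% → the redesign
Power users: Variant A 1404/2254 = 62.3%, the redesign 56/77 = 72.7% → the redesign
New users: Variant A 11/39 = 28.2%, the redesign 529/1368 = 38.7% → the redesign
Overall: Variant A 1591/2801 = 56.8%, the redesign 727/1731 = 42.0% → Variant A
The redesign wins each user group but Variant A wins overall — the comparison reverses. The redesign's views skew toward new users, which has a lower base rate.

Yes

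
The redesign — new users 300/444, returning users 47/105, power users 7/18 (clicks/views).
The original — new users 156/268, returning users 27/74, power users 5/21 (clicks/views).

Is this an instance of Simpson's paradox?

New users: the redesign 300/444 = 67.6%, the original 156/268 = 58.2% → the redesign
Returning users: the redesign 47/105 = 44.8%, the original 27/74 = 36.5% → the redesign
Power users: the redesign 7/18 = 38.9%, the original 5/21 = 23.8% → the redesign
Overall: the redesign 354/567 = 62.4%, the original 188/363 = 51.8% → the redesign
The redesign wins overall and in every user group — no reversal.

No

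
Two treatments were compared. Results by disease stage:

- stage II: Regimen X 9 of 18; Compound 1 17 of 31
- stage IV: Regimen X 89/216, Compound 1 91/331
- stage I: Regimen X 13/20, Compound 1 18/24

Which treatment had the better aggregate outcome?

Regimen X

Stage II: Regimen X 9/18 = 50.0%, Compound 1 17/31 = 54.8% → Compound 1
Stage IV: Regimen X 89/216 = 41.2%, Compound 1 91/331 = 27.5% → Regimen X
Stage I: Regimen X 13/20 = 65.0%, Compound 1 18/24 = 75.0% → Compound 1
Overall: Regimen X 111/254 = 43.7%, Compound 1 126/386 = 32.6% → Regimen X
(Neither sweeps every disease group, but Regimen X has the higher pooled rate.)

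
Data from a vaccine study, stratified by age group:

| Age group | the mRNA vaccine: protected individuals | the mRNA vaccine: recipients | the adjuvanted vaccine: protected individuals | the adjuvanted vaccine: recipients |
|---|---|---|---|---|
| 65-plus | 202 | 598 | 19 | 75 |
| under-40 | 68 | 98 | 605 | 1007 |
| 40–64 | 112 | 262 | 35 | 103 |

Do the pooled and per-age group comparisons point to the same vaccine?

No

65-plus: the mRNA vaccine 202/598 = 33.8%, the adjuvanted vaccine 19/75 = 25.3% → the mRNA vaccine
Under-40: the mRNA vaccine 68/98 = 69.4%, the adjuvanted vaccine 605/1007 = 60.1% → the mRNA vaccine
40–64: the mRNA vaccine 112/262 = 42.7%, the adjuvanted vaccine 35/103 = 34.0% → the mRNA vaccine
Overall: the mRNA vaccine 382/958 = 39.9%, the adjuvanted vaccine 659/1185 = 55.6% → the adjuvanted vaccine
The mRNA vaccine wins each age group but the adjuvanted vaccine wins overall — the comparison reverses. The mRNA vaccine's recipients skew toward 65-plus, which has a lower base rate.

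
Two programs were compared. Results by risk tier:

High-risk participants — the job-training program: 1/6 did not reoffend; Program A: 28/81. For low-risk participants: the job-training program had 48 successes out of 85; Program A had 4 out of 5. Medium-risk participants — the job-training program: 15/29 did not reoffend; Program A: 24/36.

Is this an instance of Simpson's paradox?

High-risk: the job-training program 1/6 = 16.7%, Program A 28/81 = 34.6% → Program A
Low-risk: the job-training program 48/85 = 56.5%, Program A 4/5 = 80.0% → Program A
Medium-risk: the job-training program 15/29 = 51.7%, Program A 24/36 = 66.7% → Program A
Overall: the job-training program 64/120 = 53.3%, Program A 56/122 = 45.9% → the job-training program
Program A wins each risk group but the job-training program wins overall — the comparison reverses. Program A's participants skew toward high-risk, which has a lower base rate.

Yes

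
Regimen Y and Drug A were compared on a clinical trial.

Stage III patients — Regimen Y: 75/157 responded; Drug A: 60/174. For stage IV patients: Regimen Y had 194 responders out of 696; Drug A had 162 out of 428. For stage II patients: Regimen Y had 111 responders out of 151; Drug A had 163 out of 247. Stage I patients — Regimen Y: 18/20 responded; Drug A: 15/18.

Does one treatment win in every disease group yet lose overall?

Stage III: Regimen Y 75/157 = 47.8%, Drug A 60/174 = 34.5% → Regimen Y
Stage IV: Regimen Y 194/696 = 27.9%, Drug A 162/428 = 37.9% → Drug A
Stage II: Regimen Y 111/151 = 73.5%, Drug A 163/247 = 66.0% → Regimen Y
Stage I: Regimen Y 18/20 = 90.0%, Drug A 15/18 = 83.3% → Regimen Y
Overall: Regimen Y 398/1024 = 38.9%, Drug A 400/867 = 46.1% → Drug A
Neither sweeps: Regimen Y wins 3 of 4 groups, Drug A wins 1. Drug A wins overall but not every group — no Simpson reversal.

No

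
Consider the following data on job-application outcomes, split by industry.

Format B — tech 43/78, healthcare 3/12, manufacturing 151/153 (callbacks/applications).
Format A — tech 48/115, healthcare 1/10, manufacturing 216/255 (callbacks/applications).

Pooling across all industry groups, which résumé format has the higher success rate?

Format B

Tech: Format B 43/78 = 55.1%, Format A 48/115 = 41.7% → Format B
Healthcare: Format B 3/12 = 25.0%, Format A 1/10 = 10.0% → Format B
Manufacturing: Format B 151/153 = 98.7%, Format A 216/255 = 84.7% → Format B
Overall: Format B 197/243 = 81.1%, Format A 265/380 = 69.7% → Format B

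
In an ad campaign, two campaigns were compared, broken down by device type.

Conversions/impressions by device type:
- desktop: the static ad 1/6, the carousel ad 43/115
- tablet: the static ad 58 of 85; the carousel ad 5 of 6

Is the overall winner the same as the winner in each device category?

No

Desktop: the static ad 1/6 = 16.7%, the carousel ad 43/115 = 37.4% → the carousel ad
Tablet: the static ad 58/85 = 68.2%, the carousel ad 5/6 = 83.3% → the carousel ad
Overall: the static ad 59/91 = 64.8%, the carousel ad 48/121 = 39.7% → the static ad
The carousel ad wins each device group but the static ad wins overall — the comparison reverses. The carousel ad's impressions skew toward desktop, which has a lower base rate.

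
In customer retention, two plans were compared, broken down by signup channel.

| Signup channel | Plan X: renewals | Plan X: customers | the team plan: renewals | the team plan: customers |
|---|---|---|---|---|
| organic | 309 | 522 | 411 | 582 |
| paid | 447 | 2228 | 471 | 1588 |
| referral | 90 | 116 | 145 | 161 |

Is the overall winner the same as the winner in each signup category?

Yes

Organic: Plan X 309/522 = 59.2%, the team plan 411/582 = 70.6% → the team plan
Paid: Plan X 447/2228 = 20.1%, the team plan 471/1588 = 29.7% → the team plan
Referral: Plan X 90/116 = 77.6%, the team plan 145/161 = 90.1% → the team plan
Overall: Plan X 846/2866 = 29.5%, the team plan 1027/2331 = 44.1% → the team plan
The team plan wins overall and in every signup group — no reversal.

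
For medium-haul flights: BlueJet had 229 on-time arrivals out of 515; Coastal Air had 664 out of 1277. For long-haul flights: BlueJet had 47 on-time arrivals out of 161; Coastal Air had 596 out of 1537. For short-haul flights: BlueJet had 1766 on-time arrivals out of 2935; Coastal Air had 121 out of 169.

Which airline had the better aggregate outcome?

BlueJet

Medium-haul: BlueJet 229/515 = 44.5%, Coastal Air 664/1277 = 52.0% → Coastal Air
Long-haul: BlueJet 47/161 = 29.2%, Coastal Air 596/1537 = 38.8% → Coastal Air
Short-haul: BlueJet 1766/2935 = 60.2%, Coastal Air 121/169 = 71.6% → Coastal Air
Overall: BlueJet 2042/3611 = 56.5%, Coastal Air 1381/2983 = 46.3% → BlueJet
(Coastal Air wins every route group but BlueJet wins overall — Coastal Air's flights skew toward the low-rate long-haul group.)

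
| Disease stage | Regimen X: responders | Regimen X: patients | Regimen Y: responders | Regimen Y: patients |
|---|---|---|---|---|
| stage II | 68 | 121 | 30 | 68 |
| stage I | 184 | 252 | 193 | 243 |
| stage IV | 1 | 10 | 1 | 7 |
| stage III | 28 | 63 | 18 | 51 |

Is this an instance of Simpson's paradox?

No

Stage II: Regimen X 68/121 = 56.2%, Regimen Y 30/68 = 44.1% → Regimen X
Stage I: Regimen X 184/252 = 73.0%, Regimen Y 193/243 = 79.4% → Regimen Y
Stage IV: Regimen X 1/10 = 10.0%, Regimen Y 1/7 = 14.3% → Regimen Y
Stage III: Regimen X 28/63 = 44.4%, Regimen Y 18/51 = 35.3% → Regimen X
Overall: Regimen X 281/446 = 63.0%, Regimen Y 242/369 = 65.6% → Regimen Y
Neither sweeps: Regimen X wins 2 of 4 groups, Regimen Y wins 2. Regimen Y wins overall but not every group — no Simpson reversal.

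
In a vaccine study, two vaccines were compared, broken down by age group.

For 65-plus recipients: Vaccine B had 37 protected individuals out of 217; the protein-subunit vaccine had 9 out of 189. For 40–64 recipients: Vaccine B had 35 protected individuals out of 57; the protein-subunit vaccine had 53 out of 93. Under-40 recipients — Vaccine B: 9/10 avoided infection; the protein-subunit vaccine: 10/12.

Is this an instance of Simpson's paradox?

65-plus: Vaccine B 37/217 = 17.1%, the protein-subunit vaccine 9/189 = 4.8% → Vaccine B
40–64: Vaccine B 35/57 = 61.4%, the protein-subunit vaccine 53/93 = 57.0% → Vaccine B
Under-40: Vaccine B 9/10 = 90.0%, the protein-subunit vaccine 10/12 = 83.3% → Vaccine B
Overall: Vaccine B 81/284 = 28.5%, the protein-subunit vaccine 72/294 = 24.5% → Vaccine B
Vaccine B wins overall and in every age group — no reversal.

No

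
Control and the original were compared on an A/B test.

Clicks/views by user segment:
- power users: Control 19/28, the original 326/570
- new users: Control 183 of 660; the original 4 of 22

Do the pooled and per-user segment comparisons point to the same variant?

Power users: Control 19/28 = 67.9%, the original 326/570 = 57.2% → Control
New users: Control 183/660 = 27.7%, the original 4/22 = 18.2% → Control
Overall: Control 202/688 = 29.4%, the original 330/592 = 55.7% → the original
Control wins each user group but the original wins overall — the comparison reverses. Control's views skew toward new users, which has a lower base rate.

No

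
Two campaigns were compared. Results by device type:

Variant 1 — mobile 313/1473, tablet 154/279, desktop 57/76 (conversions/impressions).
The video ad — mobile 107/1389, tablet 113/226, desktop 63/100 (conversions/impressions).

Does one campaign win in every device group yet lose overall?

No

Mobile: Variant 1 313/1473 = 21.2%, the video ad 107/1389 = 7.7% → Variant 1
Tablet: Variant 1 154/279 = 55.2%, the video ad 113/226 = 50.0% → Variant 1
Desktop: Variant 1 57/76 = 75.0%, the video ad 63/100 = 63.0% → Variant 1
Overall: Variant 1 524/1828 = 28.7%, the video ad 283/1715 = 16.5% → Variant 1
Variant 1 wins overall and in every device group — no reversal.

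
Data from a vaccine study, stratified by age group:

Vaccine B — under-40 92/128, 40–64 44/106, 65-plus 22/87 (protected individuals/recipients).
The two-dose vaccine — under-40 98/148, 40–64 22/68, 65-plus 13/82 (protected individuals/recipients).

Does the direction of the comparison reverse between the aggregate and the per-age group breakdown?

Under-40: Vaccine B 92/128 = 71.9%, the two-dose vaccine 98/148 = 66.2% → Vaccine B
40–64: Vaccine B 44/106 = 41.5%, the two-dose vaccine 22/68 = 32.4% → Vaccine B
65-plus: Vaccine B 22/87 = 25.3%, the two-dose vaccine 13/82 = 15.9% → Vaccine B
Overall: Vaccine B 158/321 = 49.2%, the two-dose vaccine 133/298 = 44.6% → Vaccine B
Vaccine B wins overall and in every age group — no reversal.

No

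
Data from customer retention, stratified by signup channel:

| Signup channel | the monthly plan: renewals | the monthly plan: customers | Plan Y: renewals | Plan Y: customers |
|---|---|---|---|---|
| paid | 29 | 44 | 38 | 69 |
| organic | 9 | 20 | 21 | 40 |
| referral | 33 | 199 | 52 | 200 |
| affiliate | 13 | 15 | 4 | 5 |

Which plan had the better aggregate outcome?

Plan Y

Paid: the monthly plan 29/44 = 65.9%, Plan Y 38/69 = 55.1% → the monthly plan
Organic: the monthly plan 9/20 = 45.0%, Plan Y 21/40 = 52.5% → Plan Y
Referral: the monthly plan 33/199 = 16.6%, Plan Y 52/200 = 26.0% → Plan Y
Affiliate: the monthly plan 13/15 = 86.7%, Plan Y 4/5 = 80.0% → the monthly plan
Overall: the monthly plan 84/278 = 30.2%, Plan Y 115/314 = 36.6% → Plan Y
(Neither sweeps every signup group, but Plan Y has the higher pooled rate.)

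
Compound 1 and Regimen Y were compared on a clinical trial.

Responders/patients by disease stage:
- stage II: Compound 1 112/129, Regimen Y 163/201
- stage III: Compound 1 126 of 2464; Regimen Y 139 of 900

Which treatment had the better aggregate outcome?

Stage II: Compound 1 112/129 = 86.8%, Regimen Y 163/201 = 81.1% → Compound 1
Stage III: Compound 1 126/2464 = 5.1%, Regimen Y 139/900 = 15.4% → Regimen Y
Overall: Compound 1 238/2593 = 9.2%, Regimen Y 302/1101 = 27.4% → Regimen Y
(Neither sweeps every disease group, but Regimen Y has the higher pooled rate.)

Regimen Y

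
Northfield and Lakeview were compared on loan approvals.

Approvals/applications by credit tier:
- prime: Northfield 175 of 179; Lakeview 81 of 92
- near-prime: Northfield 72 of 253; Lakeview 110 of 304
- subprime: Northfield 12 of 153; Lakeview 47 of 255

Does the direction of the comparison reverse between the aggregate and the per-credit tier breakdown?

No

Prime: Northfield 175/179 = 97.8%, Lakeview 81/92 = 88.0% → Northfield
Near-prime: Northfield 72/253 = 28.5%, Lakeview 110/304 = 36.2% → Lakeview
Subprime: Northfield 12/153 = 7.8%, Lakeview 47/255 = 18.4% → Lakeview
Overall: Northfield 259/585 = 44.3%, Lakeview 238/651 = 36.6% → Northfield
Neither sweeps: Northfield wins 1 of 3 groups, Lakeview wins 2. Northfield wins overall but not every group — no Simpson reversal.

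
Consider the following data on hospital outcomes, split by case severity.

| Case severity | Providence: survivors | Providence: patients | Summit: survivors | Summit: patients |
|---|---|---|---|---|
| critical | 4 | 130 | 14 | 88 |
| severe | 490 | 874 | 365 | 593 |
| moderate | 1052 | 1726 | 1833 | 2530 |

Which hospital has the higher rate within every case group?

Critical: Providence 4/130 = 3.1%, Summit 14/88 = 15.9% → Summit
Severe: Providence 490/874 = 56.1%, Summit 365/593 = 61.6% → Summit
Moderate: Providence 1052/1726 = 61.0%, Summit 1833/2530 = 72.5% → Summit
Summit has the higher rate in all 3 groups.

Summit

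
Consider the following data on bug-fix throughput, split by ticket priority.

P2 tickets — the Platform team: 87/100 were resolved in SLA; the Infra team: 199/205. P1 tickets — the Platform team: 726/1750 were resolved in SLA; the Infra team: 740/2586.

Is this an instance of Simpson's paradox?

P2: the Platform team 87/100 = 87.0%, the Infra team 199/205 = 97.1% → the Infra team
P1: the Platform team 726/1750 = 41.5%, the Infra team 740/2586 = 28.6% → the Platform team
Overall: the Platform team 813/1850 = 43.9%, the Infra team 939/2791 = 33.6% → the Platform team
Neither sweeps: the Platform team wins 1 of 2 groups, the Infra team wins 1. The Platform team wins overall but not every group — no Simpson reversal.

No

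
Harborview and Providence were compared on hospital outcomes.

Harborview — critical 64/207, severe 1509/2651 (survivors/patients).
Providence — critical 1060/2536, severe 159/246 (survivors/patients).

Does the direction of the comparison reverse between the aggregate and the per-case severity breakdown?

Critical: Harborview 64/207 = 30.9%, Providence 1060/2536 = 41.8% → Providence
Severe: Harborview 1509/2651 = 56.9%, Providence 159/246 = 64.6% → Providence
Overall: Harborview 1573/2858 = 55.0%, Providence 1219/2782 = 43.8% → Harborview
Providence wins each case group but Harborview wins overall — the comparison reverses. Providence's patients skew toward critical, which has a lower base rate.

Yes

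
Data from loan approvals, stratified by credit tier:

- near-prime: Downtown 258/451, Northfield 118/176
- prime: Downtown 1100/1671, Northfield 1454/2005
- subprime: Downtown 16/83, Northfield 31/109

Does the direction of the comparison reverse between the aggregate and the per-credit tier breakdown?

No

Near-prime: Downtown 258/451 = 57.2%, Northfield 118/176 = 67.0% → Northfield
Prime: Downtown 1100/1671 = 65.8%, Northfield 1454/2005 = 72.5% → Northfield
Subprime: Downtown 16/83 = 19.3%, Northfield 31/109 = 28.4% → Northfield
Overall: Downtown 1374/2205 = 62.3%, Northfield 1603/2290 = 70.0% → Northfield
Northfield wins overall and in every credit group — no reversal.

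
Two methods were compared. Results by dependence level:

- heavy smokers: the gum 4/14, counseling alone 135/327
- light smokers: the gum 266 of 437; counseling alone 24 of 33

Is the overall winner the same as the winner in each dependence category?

No

Heavy smokers: the gum 4/14 = 28.6%, counseling alone 135/327 = 41.3% → counseling alone
Light smokers: the gum 266/437 = 60.9%, counseling alone 24/33 = 72.7% → counseling alone
Overall: the gum 270/451 = 59.9%, counseling alone 159/360 = 44.2% → the gum
Counseling alone wins each dependence group but the gum wins overall — the comparison reverses. Counseling alone's participants skew toward heavy smokers, which has a lower base rate.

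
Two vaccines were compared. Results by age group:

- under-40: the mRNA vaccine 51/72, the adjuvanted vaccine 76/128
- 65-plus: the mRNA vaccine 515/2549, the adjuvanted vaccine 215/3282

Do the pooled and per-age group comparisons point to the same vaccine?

Under-40: the mRNA vaccine 51/72 = 70.8%, the adjuvanted vaccine 76/128 = 59.4% → the mRNA vaccine
65-plus: the mRNA vaccine 515/2549 = 20.2%, the adjuvanted vaccine 215/3282 = 6.6% → the mRNA vaccine
Overall: the mRNA vaccine 566/2621 = 21.6%, the adjuvanted vaccine 291/3410 = 8.5% → the mRNA vaccine
The mRNA vaccine wins overall and in every age group — no reversal.

Yes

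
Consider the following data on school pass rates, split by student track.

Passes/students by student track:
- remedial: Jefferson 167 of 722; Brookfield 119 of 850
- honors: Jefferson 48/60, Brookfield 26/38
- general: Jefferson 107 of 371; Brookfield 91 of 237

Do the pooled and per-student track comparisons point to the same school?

Remedial: Jefferson 167/722 = 23.1%, Brookfield 119/850 = 14.0% → Jefferson
Honors: Jefferson 48/60 = 80.0%, Brookfield 26/38 = 68.4% → Jefferson
General: Jefferson 107/371 = 28.8%, Brookfield 91/237 = 38.4% → Brookfield
Overall: Jefferson 322/1153 = 27.9%, Brookfield 236/1125 = 21.0% → Jefferson
Neither sweeps: Jefferson wins 2 of 3 groups, Brookfield wins 1. Jefferson wins overall but not every group — no Simpson reversal.

No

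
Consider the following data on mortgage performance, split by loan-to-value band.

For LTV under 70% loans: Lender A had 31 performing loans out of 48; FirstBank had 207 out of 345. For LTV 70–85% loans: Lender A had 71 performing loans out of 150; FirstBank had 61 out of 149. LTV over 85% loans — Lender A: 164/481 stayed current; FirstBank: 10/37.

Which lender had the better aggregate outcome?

FirstBank

LTV under 70%: Lender A 31/48 = 64.6%, FirstBank 207/345 = 60.0% → Lender A
LTV 70–85%: Lender A 71/150 = 47.3%, FirstBank 61/149 = 40.9% → Lender A
LTV over 85%: Lender A 164/481 = 34.1%, FirstBank 10/37 = 27.0% → Lender A
Overall: Lender A 266/679 = 39.2%, FirstBank 278/531 = 52.4% → FirstBank
(Lender A wins every loan-to-value group but FirstBank wins overall — Lender A's loans skew toward the low-rate LTV over 85% group.)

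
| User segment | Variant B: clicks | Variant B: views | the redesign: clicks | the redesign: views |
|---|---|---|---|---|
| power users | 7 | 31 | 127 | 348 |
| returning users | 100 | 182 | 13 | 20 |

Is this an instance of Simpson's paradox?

Power users: Variant B 7/31 = 22.6%, the redesign 127/348 = 36.5% → the redesign
Returning users: Variant B 100/182 = 54.9%, the redesign 13/20 = 65.0% → the redesign
Overall: Variant B 107/213 = 50.2%, the redesign 140/368 = 38.0% → Variant B
The redesign wins each user group but Variant B wins overall — the comparison reverses. The redesign's views skew toward power users, which has a lower base rate.

Yes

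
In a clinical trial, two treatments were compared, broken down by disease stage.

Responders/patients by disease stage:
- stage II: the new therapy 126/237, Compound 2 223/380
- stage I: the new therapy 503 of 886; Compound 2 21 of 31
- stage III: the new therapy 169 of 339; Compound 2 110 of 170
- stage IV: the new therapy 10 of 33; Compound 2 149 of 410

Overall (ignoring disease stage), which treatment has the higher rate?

Stage II: the new therapy 126/237 = 53.2%, Compound 2 223/380 = 58.7% → Compound 2
Stage I: the new therapy 503/886 = 56.8%, Compound 2 21/31 = 67.7% → Compound 2
Stage III: the new therapy 169/339 = 49.9%, Compound 2 110/170 = 64.7% → Compound 2
Stage IV: the new therapy 10/33 = 30.3%, Compound 2 149/410 = 36.3% → Compound 2
Overall: the new therapy 808/1495 = 54.0%, Compound 2 503/991 = 50.8% → the new therapy
(Compound 2 wins every disease group but the new therapy wins overall — Compound 2's patients skew toward the low-rate stage IV group.)

the new therapy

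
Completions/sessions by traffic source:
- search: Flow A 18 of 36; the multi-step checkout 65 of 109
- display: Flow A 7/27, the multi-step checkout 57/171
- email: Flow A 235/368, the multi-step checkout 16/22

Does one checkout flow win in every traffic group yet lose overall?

Yes

Search: Flow A 18/36 = 50.0%, the multi-step checkout 65/109 = 59.6% → the multi-step checkout
Display: Flow A 7/27 = 25.9%, the multi-step checkout 57/171 = 33.3% → the multi-step checkout
Email: Flow A 235/368 = 63.9%, the multi-step checkout 16/22 = 72.7% → the multi-step checkout
Overall: Flow A 260/431 = 60.3%, the multi-step checkout 138/302 = 45.7% → Flow A
The multi-step checkout wins each traffic group but Flow A wins overall — the comparison reverses. The multi-step checkout's sessions skew toward display, which has a lower base rate.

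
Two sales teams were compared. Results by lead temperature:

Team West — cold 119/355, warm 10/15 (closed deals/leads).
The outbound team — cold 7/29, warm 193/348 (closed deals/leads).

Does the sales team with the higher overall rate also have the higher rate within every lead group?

Cold: Team West 119/355 = 33.5%, the outbound team 7/29 = 24.1% → Team West
Warm: Team West 10/15 = 66.7%, the outbound team 193/348 = 55.5% → Team West
Overall: Team West 129/370 = 34.9%, the outbound team 200/377 = 53.1% → the outbound team
Team West wins each lead group but the outbound team wins overall — the comparison reverses. Team West's leads skew toward cold, which has a lower base rate.

No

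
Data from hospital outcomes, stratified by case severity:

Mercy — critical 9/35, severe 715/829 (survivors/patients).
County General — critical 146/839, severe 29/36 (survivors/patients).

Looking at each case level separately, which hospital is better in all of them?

Critical: Mercy 9/35 = 25.7%, County General 146/839 = 17.4% → Mercy
Severe: Mercy 715/829 = 86.2%, County General 29/36 = 80.6% → Mercy
Mercy has the higher rate in both groups.

Mercy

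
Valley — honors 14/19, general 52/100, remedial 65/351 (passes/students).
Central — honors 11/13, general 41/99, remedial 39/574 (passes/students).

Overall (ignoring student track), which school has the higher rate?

Honors: Valley 14/19 = 73.7%, Central 11/13 = 84.6% → Central
General: Valley 52/100 = 52.0%, Central 41/99 = 41.4% → Valley
Remedial: Valley 65/351 = 18.5%, Central 39/574 = 6.8% → Valley
Overall: Valley 131/470 = 27.9%, Central 91/686 = 13.3% → Valley
(Neither sweeps every student group, but Valley has the higher pooled rate.)

Valley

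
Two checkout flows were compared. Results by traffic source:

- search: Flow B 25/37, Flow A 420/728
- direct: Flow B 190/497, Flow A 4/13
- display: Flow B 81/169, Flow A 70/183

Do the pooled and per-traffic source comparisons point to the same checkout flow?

No

Search: Flow B 25/37 = 67.6%, Flow A 420/728 = 57.7% → Flow B
Direct: Flow B 190/497 = 38.2%, Flow A 4/13 = 30.8% → Flow B
Display: Flow B 81/169 = 47.9%, Flow A 70/183 = 38.3% → Flow B
Overall: Flow B 296/703 = 42.1%, Flow A 494/924 = 53.5% → Flow A
Flow B wins each traffic group but Flow A wins overall — the comparison reverses. Flow B's sessions skew toward direct, which has a lower base rate.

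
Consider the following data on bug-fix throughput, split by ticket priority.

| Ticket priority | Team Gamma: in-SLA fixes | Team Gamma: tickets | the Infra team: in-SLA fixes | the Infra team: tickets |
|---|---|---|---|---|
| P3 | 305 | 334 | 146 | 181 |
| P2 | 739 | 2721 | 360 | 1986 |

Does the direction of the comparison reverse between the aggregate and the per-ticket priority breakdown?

P3: Team Gamma 305/334 = 91.3%, the Infra team 146/181 = 80.7% → Team Gamma
P2: Team Gamma 739/2721 = 27.2%, the Infra team 360/1986 = 18.1% → Team Gamma
Overall: Team Gamma 1044/3055 = 34.2%, the Infra team 506/2167 = 23.4% → Team Gamma
Team Gamma wins overall and in every ticket group — no reversal.

No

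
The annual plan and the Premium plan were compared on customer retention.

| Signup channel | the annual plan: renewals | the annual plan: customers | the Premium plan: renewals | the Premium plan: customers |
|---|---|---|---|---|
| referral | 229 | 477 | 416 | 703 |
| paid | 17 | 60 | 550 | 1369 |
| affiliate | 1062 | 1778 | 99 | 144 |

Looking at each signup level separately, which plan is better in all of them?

Referral: the annual plan 229/477 = 48.0%, the Premium plan 416/703 = 59.2% → the Premium plan
Paid: the annual plan 17/60 = 28.3%, the Premium plan 550/1369 = 40.2% → the Premium plan
Affiliate: the annual plan 1062/1778 = 59.7%, the Premium plan 99/144 = 68.8% → the Premium plan
The Premium plan has the higher rate in all 3 groups.

the Premium plan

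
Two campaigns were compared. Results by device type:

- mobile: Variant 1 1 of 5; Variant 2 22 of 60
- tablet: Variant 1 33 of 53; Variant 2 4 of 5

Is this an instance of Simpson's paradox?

Mobile: Variant 1 1/5 = 20.0%, Variant 2 22/60 = 36.7% → Variant 2
Tablet: Variant 1 33/53 = 62.3%, Variant 2 4/5 = 80.0% → Variant 2
Overall: Variant 1 34/58 = 58.6%, Variant 2 26/65 = 40.0% → Variant 1
Variant 2 wins each device group but Variant 1 wins overall — the comparison reverses. Variant 2's impressions skew toward mobile, which has a lower base rate.

Yes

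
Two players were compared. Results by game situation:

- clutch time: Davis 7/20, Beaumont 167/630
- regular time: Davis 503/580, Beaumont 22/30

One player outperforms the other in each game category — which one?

Clutch time: Davis 7/20 = 35.0%, Beaumont 167/630 = 26.5% → Davis
Regular time: Davis 503/580 = 86.7%, Beaumont 22/30 = 73.3% → Davis
Davis has the higher rate in both groups.

Davis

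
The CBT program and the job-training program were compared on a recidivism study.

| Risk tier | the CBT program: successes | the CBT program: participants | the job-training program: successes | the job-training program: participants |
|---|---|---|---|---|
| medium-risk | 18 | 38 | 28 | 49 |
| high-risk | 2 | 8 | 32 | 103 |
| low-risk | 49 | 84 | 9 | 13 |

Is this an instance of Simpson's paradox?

Medium-risk: the CBT program 18/38 = 47.4%, the job-training program 28/49 = 57.1% → the job-training program
High-risk: the CBT program 2/8 = 25.0%, the job-training program 32/103 = 31.1% → the job-training program
Low-risk: the CBT program 49/84 = 58.3%, the job-training program 9/13 = 69.2% → the job-training program
Overall: the CBT program 69/130 = 53.1%, the job-training program 69/165 = 41.8% → the CBT program
The job-training program wins each risk group but the CBT program wins overall — the comparison reverses. The job-training program's participants skew toward high-risk, which has a lower base rate.

Yes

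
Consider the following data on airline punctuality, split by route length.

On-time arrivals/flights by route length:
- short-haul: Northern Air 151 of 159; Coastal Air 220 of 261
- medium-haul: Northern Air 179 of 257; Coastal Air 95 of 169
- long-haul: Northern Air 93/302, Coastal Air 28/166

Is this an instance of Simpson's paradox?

Short-haul: Northern Air 151/159 = 95.0%, Coastal Air 220/261 = 84.3% → Northern Air
Medium-haul: Northern Air 179/257 = 69.6%, Coastal Air 95/169 = 56.2% → Northern Air
Long-haul: Northern Air 93/302 = 30.8%, Coastal Air 28/166 = 16.9% → Northern Air
Overall: Northern Air 423/718 = 58.9%, Coastal Air 343/596 = 57.6% → Northern Air
Northern Air wins overall and in every route group — no reversal.

No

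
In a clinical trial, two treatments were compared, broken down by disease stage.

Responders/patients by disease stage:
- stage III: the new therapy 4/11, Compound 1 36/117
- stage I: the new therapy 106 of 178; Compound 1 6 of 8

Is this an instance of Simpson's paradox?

Stage III: the new therapy 4/11 = 36.4%, Compound 1 36/117 = 30.8% → the new therapy
Stage I: the new therapy 106/178 = 59.6%, Compound 1 6/8 = 75.0% → Compound 1
Overall: the new therapy 110/189 = 58.2%, Compound 1 42/125 = 33.6% → the new therapy
Neither sweeps: the new therapy wins 1 of 2 groups, Compound 1 wins 1. The new therapy wins overall but not every group — no Simpson reversal.

No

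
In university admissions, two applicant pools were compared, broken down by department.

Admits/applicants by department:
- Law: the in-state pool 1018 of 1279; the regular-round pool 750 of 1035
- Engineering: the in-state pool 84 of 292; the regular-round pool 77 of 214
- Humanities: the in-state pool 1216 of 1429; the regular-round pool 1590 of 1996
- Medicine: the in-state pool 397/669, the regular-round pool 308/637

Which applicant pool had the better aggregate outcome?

Law: the in-state pool 1018/1279 = 79.6%, the regular-round pool 750/1035 = 72.5% → the in-state pool
Engineering: the in-state pool 84/292 = 28.8%, the regular-round pool 77/214 = 36.0% → the regular-round pool
Humanities: the in-state pool 1216/1429 = 85.1%, the regular-round pool 1590/1996 = 79.7% → the in-state pool
Medicine: the in-state pool 397/669 = 59.3%, the regular-round pool 308/637 = 48.4% → the in-state pool
Overall: the in-state pool 2715/3669 = 74.0%, the regular-round pool 2725/3882 = 70.2% → the in-state pool
(Neither sweeps every department group, but the in-state pool has the higher pooled rate.)

the in-state pool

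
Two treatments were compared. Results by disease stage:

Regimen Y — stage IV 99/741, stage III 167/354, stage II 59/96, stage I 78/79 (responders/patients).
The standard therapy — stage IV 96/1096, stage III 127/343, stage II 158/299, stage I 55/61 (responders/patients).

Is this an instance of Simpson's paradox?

No

Stage IV: Regimen Y 99/741 = 13.4%, the standard therapy 96/1096 = 8.8% → Regimen Y
Stage III: Regimen Y 167/354 = 47.2%, the standard therapy 127/343 = 37.0% → Regimen Y
Stage II: Regimen Y 59/96 = 61.5%, the standard therapy 158/299 = 52.8% → Regimen Y
Stage I: Regimen Y 78/79 = 98.7%, the standard therapy 55/61 = 90.2% → Regimen Y
Overall: Regimen Y 403/1270 = 31.7%, the standard therapy 436/1799 = 24.2% → Regimen Y
Regimen Y wins overall and in every disease group — no reversal.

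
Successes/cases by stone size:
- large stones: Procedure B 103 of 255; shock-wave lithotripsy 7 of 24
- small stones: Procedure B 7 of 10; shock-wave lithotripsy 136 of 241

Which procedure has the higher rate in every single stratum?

Procedure B

Large stones: Procedure B 103/255 = 40.4%, shock-wave lithotripsy 7/24 = 29.2% → Procedure B
Small stones: Procedure B 7/10 = 70.0%, shock-wave lithotripsy 136/241 = 56.4% → Procedure B
Procedure B has the higher rate in both groups.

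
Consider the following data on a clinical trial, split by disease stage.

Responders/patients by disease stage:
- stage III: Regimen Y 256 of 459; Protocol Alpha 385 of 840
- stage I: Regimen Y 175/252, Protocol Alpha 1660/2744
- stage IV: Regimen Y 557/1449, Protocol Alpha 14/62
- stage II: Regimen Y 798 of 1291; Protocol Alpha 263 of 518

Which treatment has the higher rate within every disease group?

Stage III: Regimen Y 256/459 = 55.8%, Protocol Alpha 385/840 = 45.8% → Regimen Y
Stage I: Regimen Y 175/252 = 69.4%, Protocol Alpha 1660/2744 = 60.5% → Regimen Y
Stage IV: Regimen Y 557/1449 = 38.4%, Protocol Alpha 14/62 = 22.6% → Regimen Y
Stage II: Regimen Y 798/1291 = 61.8%, Protocol Alpha 263/518 = 50.8% → Regimen Y
Regimen Y has the higher rate in all 4 groups.

Regimen Y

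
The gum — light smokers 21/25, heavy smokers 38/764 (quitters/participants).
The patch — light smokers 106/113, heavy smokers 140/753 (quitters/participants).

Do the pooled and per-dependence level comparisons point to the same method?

Yes

Light smokers: the gum 21/25 = 84.0%, the patch 106/113 = 93.8% → the patch
Heavy smokers: the gum 38/764 = 5.0%, the patch 140/753 = 18.6% → the patch
Overall: the gum 59/789 = 7.5%, the patch 246/866 = 28.4% → the patch
The patch wins overall and in every dependence group — no reversal.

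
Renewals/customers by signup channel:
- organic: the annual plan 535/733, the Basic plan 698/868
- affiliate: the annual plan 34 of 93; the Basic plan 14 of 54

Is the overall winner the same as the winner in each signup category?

No

Organic: the annual plan 535/733 = 73.0%, the Basic plan 698/868 = 80.4% → the Basic plan
Affiliate: the annual plan 34/93 = 36.6%, the Basic plan 14/54 = 25.9% → the annual plan
Overall: the annual plan 569/826 = 68.9%, the Basic plan 712/922 = 77.2% → the Basic plan
Neither sweeps: the annual plan wins 1 of 2 groups, the Basic plan wins 1. The Basic plan wins overall but not every group — no Simpson reversal.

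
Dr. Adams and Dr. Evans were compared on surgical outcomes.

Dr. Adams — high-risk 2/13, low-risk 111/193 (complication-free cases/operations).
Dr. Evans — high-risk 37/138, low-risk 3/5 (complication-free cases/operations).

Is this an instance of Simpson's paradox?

Yes

High-risk: Dr. Adams 2/13 = 15.4%, Dr. Evans 37/138 = 26.8% → Dr. Evans
Low-risk: Dr. Adams 111/193 = 57.5%, Dr. Evans 3/5 = 60.0% → Dr. Evans
Overall: Dr. Adams 113/206 = 54.9%, Dr. Evans 40/143 = 28.0% → Dr. Adams
Dr. Evans wins each patient risk group but Dr. Adams wins overall — the comparison reverses. Dr. Evans's operations skew toward high-risk, which has a lower base rate.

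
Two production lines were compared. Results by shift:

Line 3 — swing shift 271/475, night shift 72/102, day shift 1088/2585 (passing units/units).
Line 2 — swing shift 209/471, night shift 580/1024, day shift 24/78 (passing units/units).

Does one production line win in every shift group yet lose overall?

Yes

Swing shift: Line 3 271/475 = 57.1%, Line 2 209/471 = 44.4% → Line 3
Night shift: Line 3 72/102 = 70.6%, Line 2 580/1024 = 56.6% → Line 3
Day shift: Line 3 1088/2585 = 42.1%, Line 2 24/78 = 30.8% → Line 3
Overall: Line 3 1431/3162 = 45.3%, Line 2 813/1573 = 51.7% → Line 2
Line 3 wins each shift group but Line 2 wins overall — the comparison reverses. Line 3's units skew toward day shift, which has a lower base rate.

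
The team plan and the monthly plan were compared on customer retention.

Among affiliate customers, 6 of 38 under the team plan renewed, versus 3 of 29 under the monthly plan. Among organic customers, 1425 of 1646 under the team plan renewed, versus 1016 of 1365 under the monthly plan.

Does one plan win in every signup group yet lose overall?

No

Affiliate: the team plan 6/38 = 15.8%, the monthly plan 3/29 = 10.3% → the team plan
Organic: the team plan 1425/1646 = 86.6%, the monthly plan 1016/1365 = 74.4% → the team plan
Overall: the team plan 1431/1684 = 85.0%, the monthly plan 1019/1394 = 73.1% → the team plan
The team plan wins overall and in every signup group — no reversal.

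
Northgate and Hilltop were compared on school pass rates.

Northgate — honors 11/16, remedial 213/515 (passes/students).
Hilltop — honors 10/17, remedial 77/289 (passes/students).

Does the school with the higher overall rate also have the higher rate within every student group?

Yes

Honors: Northgate 11/16 = 68.8%, Hilltop 10/17 = 58.8% → Northgate
Remedial: Northgate 213/515 = 41.4%, Hilltop 77/289 = 26.6% → Northgate
Overall: Northgate 224/531 = 42.2%, Hilltop 87/306 = 28.4% → Northgate
Northgate wins overall and in every student group — no reversal.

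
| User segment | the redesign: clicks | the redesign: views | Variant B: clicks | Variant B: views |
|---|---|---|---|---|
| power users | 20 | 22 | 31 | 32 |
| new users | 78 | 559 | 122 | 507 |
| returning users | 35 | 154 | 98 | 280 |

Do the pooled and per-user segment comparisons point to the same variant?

Power users: the redesign 20/22 = 90.9%, Variant B 31/32 = 96.9% → Variant B
New users: the redesign 78/559 = 14.0%, Variant B 122/507 = 24.1% → Variant B
Returning users: the redesign 35/154 = 22.7%, Variant B 98/280 = 35.0% → Variant B
Overall: the redesign 133/735 = 18.1%, Variant B 251/819 = 30.6% → Variant B
Variant B wins overall and in every user group — no reversal.

Yes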